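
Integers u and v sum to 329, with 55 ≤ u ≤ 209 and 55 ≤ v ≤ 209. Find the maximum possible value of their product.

27060

uv = u(329 − u) is maximized when u is as near 329/2 as the bounds allow.
Taking u = 164 and v = 165 (both in [55, 209]) gives uv = 27060.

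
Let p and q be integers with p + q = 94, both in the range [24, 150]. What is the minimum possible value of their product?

pq = p(94 − p) is concave in p, so over [24, 70] it is minimized at an endpoint.
At the endpoint p = 24, q = 94 − 24 = 70, so pq = 24 × 70 = 1680.

1680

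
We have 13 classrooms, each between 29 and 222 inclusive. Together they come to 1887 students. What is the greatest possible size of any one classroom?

222

To make one classroom as large as possible, make the other 12 as small as possible.
The other 12 contribute at least 12 × 29 = 348, leaving at most 1887 − 348 = 1539.
But each classroom is capped at 222, so the maximum is 222.
Achievable: one at 222 and the other 12 totalling 1665, which fits since 12 × 29 ≤ 1665 ≤ 12 × 222.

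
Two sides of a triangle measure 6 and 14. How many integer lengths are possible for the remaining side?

The triangle inequality gives |6 − 14| < c < 6 + 14, i.e. 8 < c < 20.
So c can be any integer from 9 to 19: 11 values.

11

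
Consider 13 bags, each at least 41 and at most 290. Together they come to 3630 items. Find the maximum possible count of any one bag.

290

To make one bag as large as possible, make the other 12 as small as possible.
The other 12 contribute at least 12 × 41 = 492, leaving at most 3630 − 492 = 3138.
But each bag is capped at 290, so the maximum is 290.
Achievable: one at 290 and the other 12 totalling 3340, which fits since 12 × 41 ≤ 3340 ≤ 12 × 290.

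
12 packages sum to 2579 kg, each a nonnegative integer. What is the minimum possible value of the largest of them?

215

The 12 values sum to 2579, so their maximum is at least ⌈2579/12⌉ = 215.
Achievable: 11 of them at 215 and 1 at 214 total 2579.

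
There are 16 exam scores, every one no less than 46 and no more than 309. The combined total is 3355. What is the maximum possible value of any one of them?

309

To make one score as large as possible, make the other 15 as small as possible.
The other 15 contribute at least 15 × 46 = 690, leaving at most 3355 − 690 = 2665.
But each score is capped at 309, so the maximum is 309.
Achievable: one at 309 and the other 15 totalling 3046, which fits since 15 × 46 ≤ 3046 ≤ 15 × 309.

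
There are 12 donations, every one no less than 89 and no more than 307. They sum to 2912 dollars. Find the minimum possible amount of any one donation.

To make one donation as small as possible, make the other 11 as large as possible.
The other 11 can take up 11 × 307 = 3377 ≥ 2912 − 89, so one donation can sit at its floor of 89.
Achievable: one at 89 and the other 11 totalling 2823, which fits since 11 × 89 ≤ 2823 ≤ 11 × 307.

89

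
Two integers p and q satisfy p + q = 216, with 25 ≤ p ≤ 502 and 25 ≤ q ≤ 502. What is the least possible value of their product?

For a fixed sum, pq is smallest when p and q are as far apart as possible.
The extreme feasible split is p = 25, q = 191, giving pq = 4775.

4775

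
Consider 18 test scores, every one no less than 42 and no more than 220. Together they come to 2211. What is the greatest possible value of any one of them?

220

Maximizing one value means minimizing the remaining 17.
The other 17 contribute at least 17 × 42 = 714, leaving at most 2211 − 714 = 1497.
But each score is capped at 220, so the maximum is 220.
Achievable: one at 220 and the other 17 totalling 1991, which fits since 17 × 42 ≤ 1991 ≤ 17 × 220.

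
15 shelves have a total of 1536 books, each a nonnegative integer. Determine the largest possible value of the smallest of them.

102

The average is 1536/15 < 103, so some value is ≤ 102.
Achievable: 9 of them at 102 and 6 at 103 total 1536.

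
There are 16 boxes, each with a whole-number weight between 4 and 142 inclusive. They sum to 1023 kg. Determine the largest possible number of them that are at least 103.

Suppose k of them are at least 103. Those contribute at least 103 each and the other 16 − k at least 4 each.
So the total is at least 103k + 4(16 − k) = 64 + 99k. This must be ≤ 1023, giving k ≤ 9.
k = 9 is achieved by 9 values at 103 and 7 at 4, total 955; add 68 to one value (staying below 103) to reach 1023.

9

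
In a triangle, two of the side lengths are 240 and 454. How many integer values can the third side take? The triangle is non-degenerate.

The triangle inequality gives |240 − 454| < c < 240 + 454, i.e. 214 < c < 694.
So c can be any integer from 215 to 693: 479 values.

479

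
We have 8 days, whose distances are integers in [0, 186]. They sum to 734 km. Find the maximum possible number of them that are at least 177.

Suppose k of them are at least 177. Those contribute at least 177 each and the other 8 − k at least 0 each.
So the total is at least 177k + 0(8 − k) = 0 + 177k. This must be ≤ 734, giving k ≤ 4.
k = 4 is achieved by 4 values at 177 and 4 at 0, total 708; add 26 to one value (staying below 177) to reach 734.

4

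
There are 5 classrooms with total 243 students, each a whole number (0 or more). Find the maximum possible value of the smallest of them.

The 5 values sum to 243, so their minimum is at most ⌊243/5⌋ = 48.
Taking 2 copies of 48 and 3 copies of 49 gives exactly 243, so 48 is attained.

48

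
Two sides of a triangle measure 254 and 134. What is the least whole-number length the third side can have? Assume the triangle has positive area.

The third side must exceed |254 − 134| = 120.
The smallest integer above 120 is 121.

121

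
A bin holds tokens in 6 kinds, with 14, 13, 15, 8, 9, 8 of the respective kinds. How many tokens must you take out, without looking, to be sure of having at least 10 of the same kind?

In the worst case you take as many as possible of each kind without reaching 10: 9 + 9 + 9 + 8 + 9 + 8 = 52.
The next one must give 10 of some kind, so 52 + 1 = 53.

53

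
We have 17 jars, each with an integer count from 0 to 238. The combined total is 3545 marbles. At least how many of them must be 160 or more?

11

Suppose at most 17 − j of them reach 160; then j values are ≤ 159 and the rest ≤ 238.
The total is then ≤ 159·j + 238·(17 − j) = 4046 − 79j. For this to be ≥ 3545 we need j ≤ 6, so at least 17 − 6 = 11 must reach 160.
Exactly 11 works: 11 values at 238 and 6 at 159 total 3572; lower one of the high values by 27 (still ≥ 160) to hit 3545.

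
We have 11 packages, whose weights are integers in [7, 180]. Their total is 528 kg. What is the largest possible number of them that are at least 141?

Suppose k of them are at least 141. Those contribute at least 141 each and the other 11 − k at least 7 each.
So the total is at least 141k + 7(11 − k) = 77 + 134k. This must be ≤ 528, giving k ≤ 3.
k = 3 is achieved by 3 values at 141 and 8 at 7, total 479; add 49 to one value (staying below 141) to reach 528.

3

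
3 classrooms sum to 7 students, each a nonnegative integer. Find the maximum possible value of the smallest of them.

If every one of the 3 were at least 3, the total would be at least 3 × 3 = 9 > 7.
Achievable: 2 of them at 2 and 1 at 3 total 7.

2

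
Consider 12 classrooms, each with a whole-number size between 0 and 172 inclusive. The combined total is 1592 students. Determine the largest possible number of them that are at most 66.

Each value at 66 or below falls at least 172 − 66 = 106 short of the ceiling 172.
The ceiling total is 12 × 172 = 2064, and we need 1592, so at most ⌊(2064 − 1592)/106⌋ = 4 can be that low.
k = 4 is achieved by 4 values at 66 and 8 at 172, total 1640; lower one of the 172's by 48 (still > 66) to reach 1592.

4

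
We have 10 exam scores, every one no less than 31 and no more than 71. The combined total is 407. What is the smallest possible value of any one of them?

To make one score as small as possible, make the other 9 as large as possible.
The other 9 can take up 9 × 71 = 639 ≥ 407 − 31, so one score can sit at its floor of 31.
Achievable: one at 31 and the other 9 totalling 376, which fits since 9 × 31 ≤ 376 ≤ 9 × 71.

31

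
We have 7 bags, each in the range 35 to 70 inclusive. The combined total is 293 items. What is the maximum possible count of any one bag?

To make one bag as large as possible, make the other 6 as small as possible.
The other 6 contribute at least 6 × 35 = 210, leaving at most 293 − 210 = 83.
But each bag is capped at 70, so the maximum is 70.
Achievable: one at 70 and the other 6 totalling 223, which fits since 6 × 35 ≤ 223 ≤ 6 × 70.

70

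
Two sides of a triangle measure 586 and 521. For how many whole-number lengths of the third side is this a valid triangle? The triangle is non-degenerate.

1041

The triangle inequality gives |586 − 521| < c < 586 + 521, i.e. 65 < c < 1107.
So c can be any integer from 66 to 1106: 1041 values.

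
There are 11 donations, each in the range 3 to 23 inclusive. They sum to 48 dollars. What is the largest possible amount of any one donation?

To make one donation as large as possible, make the other 10 as small as possible.
The other 10 contribute at least 10 × 3 = 30, leaving at most 48 − 30 = 18.
Since 18 ≤ 23, this is achievable: one at 18 and 10 at 3.

18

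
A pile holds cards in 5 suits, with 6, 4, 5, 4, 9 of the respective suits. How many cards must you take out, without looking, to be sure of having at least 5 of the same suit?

In the worst case you take as many as possible of each suit without reaching 5: 4 + 4 + 4 + 4 + 4 = 20.
The next one must give 5 of some suit, so 20 + 1 = 21.

21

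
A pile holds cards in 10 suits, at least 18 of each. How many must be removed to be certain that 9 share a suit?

In the worst case you draw 8 of each of the 10 suits: 10 × 8 = 80.
One more forces 9 of some suit, so 80 + 1 = 81.

81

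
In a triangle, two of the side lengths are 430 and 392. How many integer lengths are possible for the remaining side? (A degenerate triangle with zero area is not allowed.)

The triangle inequality gives |430 − 392| < c < 430 + 392, i.e. 38 < c < 822.
So c can be any integer from 39 to 821: 783 values.

783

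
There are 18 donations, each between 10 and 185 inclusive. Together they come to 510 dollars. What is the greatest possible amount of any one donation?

Maximizing one value means minimizing the remaining 17.
The other 17 contribute at least 17 × 10 = 170, leaving at most 510 − 170 = 340.
But each donation is capped at 185, so the maximum is 185.
Achievable: one at 185 and the other 17 totalling 325, which fits since 17 × 10 ≤ 325 ≤ 17 × 185.

185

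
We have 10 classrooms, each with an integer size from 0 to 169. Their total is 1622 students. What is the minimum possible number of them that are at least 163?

If only k of them are at least 163, the other 10 − k are at most 162, so the total is at most k·169 + (10 − k)·162.
This must reach 1622, so k·169 + (10 − k)·162 ≥ 1622, giving k ≥ 1.
Exactly 1 works: 1 value at 169 and 9 at 162 total 1627; lower one of the high values by 5 (still ≥ 163) to hit 1622.

1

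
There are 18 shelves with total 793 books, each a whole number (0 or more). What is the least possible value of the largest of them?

45

The average is 793/18 > 44, so not all 18 can be 44 or less; the largest is ≥ 45.
Taking 17 copies of 44 and 1 copy of 45 gives exactly 793, so 45 is attained.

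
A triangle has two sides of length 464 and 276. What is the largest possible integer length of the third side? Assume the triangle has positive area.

739

The third side must be less than 464 + 276 = 740.
The largest integer below 740 is 739.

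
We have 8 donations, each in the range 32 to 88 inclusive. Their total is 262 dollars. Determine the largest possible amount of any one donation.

38

To make one donation as large as possible, make the other 7 as small as possible.
The other 7 contribute at least 7 × 32 = 224, leaving at most 262 − 224 = 38.
Since 38 ≤ 88, this is achievable: one at 38 and 7 at 32.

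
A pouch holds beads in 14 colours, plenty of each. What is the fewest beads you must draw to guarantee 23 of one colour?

You could draw 22 of every colour without reaching 23 of any — 308 in all.
One more forces 23 of some colour, so 308 + 1 = 309.

309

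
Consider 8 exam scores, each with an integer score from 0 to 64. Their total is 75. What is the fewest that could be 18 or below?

Let j be the number exceeding 18. Then the total is ≥ 19·j + 0·(8 − j) = 0 + 19j.
So 19j ≤ 75 and j ≤ 3; hence at least 8 − 3 = 5 are ≤ 18.
Exactly 5 works: 5 values at 0 and 3 at 19 total 57; raise one of the low values by 18 (still ≤ 18) to hit 75.

5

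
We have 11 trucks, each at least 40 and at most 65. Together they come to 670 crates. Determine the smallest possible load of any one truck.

To make one truck as small as possible, make the other 10 as large as possible.
The other 10 can take up 10 × 65 = 650 ≥ 670 − 40, so one truck can sit at its floor of 40.
Achievable: one at 40 and the other 10 totalling 630, which fits since 10 × 40 ≤ 630 ≤ 10 × 65.

40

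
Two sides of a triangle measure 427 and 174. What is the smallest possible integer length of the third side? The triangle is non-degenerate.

254

The third side must exceed |427 − 174| = 253.
The smallest integer above 253 is 254.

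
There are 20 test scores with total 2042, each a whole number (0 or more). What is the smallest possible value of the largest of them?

If every one of the 20 were at most 102, the total would be at most 20 × 102 = 2040 < 2042.
Equality holds with 2 values of 103 and 18 values of 102.

103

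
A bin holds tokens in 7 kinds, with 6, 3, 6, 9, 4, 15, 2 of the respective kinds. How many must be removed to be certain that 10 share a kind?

In the worst case you take as many as possible of each kind without reaching 10: 6 + 3 + 6 + 9 + 4 + 9 + 2 = 39.
The next one must give 10 of some kind, so 39 + 1 = 40.

40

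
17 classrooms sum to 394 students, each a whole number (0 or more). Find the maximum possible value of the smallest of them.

If every one of the 17 were at least 24, the total would be at least 17 × 24 = 408 > 394.
Taking 14 copies of 23 and 3 copies of 24 gives exactly 394, so 23 is attained.

23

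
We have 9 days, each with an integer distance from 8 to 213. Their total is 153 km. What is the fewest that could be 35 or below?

Let j be the number exceeding 35. Then the total is ≥ 36·j + 8·(9 − j) = 72 + 28j.
So 28j ≤ 81 and j ≤ 2; hence at least 9 − 2 = 7 are ≤ 35.
Exactly 7 works: 7 values at 8 and 2 at 36 total 128; raise one of the low values by 25 (still ≤ 35) to hit 153.

7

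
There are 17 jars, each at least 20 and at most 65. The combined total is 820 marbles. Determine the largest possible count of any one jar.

To make one jar as large as possible, make the other 16 as small as possible.
The other 16 contribute at least 16 × 20 = 320, leaving at most 820 − 320 = 500.
But each jar is capped at 65, so the maximum is 65.
Achievable: one at 65 and the other 16 totalling 755, which fits since 16 × 20 ≤ 755 ≤ 16 × 65.

65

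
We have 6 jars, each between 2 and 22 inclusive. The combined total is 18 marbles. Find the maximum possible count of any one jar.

8

To make one jar as large as possible, make the other 5 as small as possible.
The other 5 contribute at least 5 × 2 = 10, leaving at most 18 − 10 = 8.
Since 8 ≤ 22, this is achievable: one at 8 and 5 at 2.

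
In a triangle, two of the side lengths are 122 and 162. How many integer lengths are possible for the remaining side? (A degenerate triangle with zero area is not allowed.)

The triangle inequality gives |122 − 162| < c < 122 + 162, i.e. 40 < c < 284.
So c can be any integer from 41 to 283: 243 values.

243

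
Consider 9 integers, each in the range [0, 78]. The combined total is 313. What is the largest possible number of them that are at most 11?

5

Suppose k of them are at most 11. Those contribute at most 11 each and the rest at most 78 each.
So the total is at most 11k + 78(9 − k) = 702 − 67k. This must still be ≥ 313, so k ≤ 5.
k = 5 is achieved by 5 values at 11 and 4 at 78, total 367; lower one of the 78's by 54 (still > 11) to reach 313.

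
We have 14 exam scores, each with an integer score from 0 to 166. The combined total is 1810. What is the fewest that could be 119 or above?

4

If only k of them are at least 119, the other 14 − k are at most 118, so the total is at most k·166 + (14 − k)·118.
This must reach 1810, so k·166 + (14 − k)·118 ≥ 1810, giving k ≥ 4.
Exactly 4 works: 4 values at 166 and 10 at 118 total 1844; lower one of the high values by 34 (still ≥ 119) to hit 1810.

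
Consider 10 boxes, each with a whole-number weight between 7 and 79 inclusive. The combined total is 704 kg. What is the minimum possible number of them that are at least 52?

Suppose at most 10 − j of them reach 52; then j values are ≤ 51 and the rest ≤ 79.
The total is then ≤ 51·j + 79·(10 − j) = 790 − 28j. For this to be ≥ 704 we need j ≤ 3, so at least 10 − 3 = 7 must reach 52.
Exactly 7 works: 7 values at 79 and 3 at 51 total 706; lower one of the high values by 2 (still ≥ 52) to hit 704.

7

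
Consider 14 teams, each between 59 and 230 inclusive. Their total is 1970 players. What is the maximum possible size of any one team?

To make one team as large as possible, make the other 13 as small as possible.
The other 13 contribute at least 13 × 59 = 767, leaving at most 1970 − 767 = 1203.
But each team is capped at 230, so the maximum is 230.
Achievable: one at 230 and the other 13 totalling 1740, which fits since 13 × 59 ≤ 1740 ≤ 13 × 230.

230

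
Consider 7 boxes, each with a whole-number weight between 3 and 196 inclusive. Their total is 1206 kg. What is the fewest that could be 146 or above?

If only k of them are at least 146, the other 7 − k are at most 145, so the total is at most k·196 + (7 − k)·145.
This must reach 1206, so k·196 + (7 − k)·145 ≥ 1206, giving k ≥ 4.
Exactly 4 works: 4 values at 196 and 3 at 145 total 1219; lower one of the high values by 13 (still ≥ 146) to hit 1206.

4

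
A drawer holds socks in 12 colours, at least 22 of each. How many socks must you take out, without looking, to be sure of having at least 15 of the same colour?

You could draw 14 of every colour without reaching 15 of any — 168 in all.
One more forces 15 of some colour, so 168 + 1 = 169.

169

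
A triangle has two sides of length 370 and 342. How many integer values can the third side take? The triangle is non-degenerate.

683

The triangle inequality gives |370 − 342| < c < 370 + 342, i.e. 28 < c < 712.
So c can be any integer from 29 to 711: 683 values.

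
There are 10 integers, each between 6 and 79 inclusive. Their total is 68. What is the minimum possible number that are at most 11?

Let j be the number exceeding 11. Then the total is ≥ 12·j + 6·(10 − j) = 60 + 6j.
So 6j ≤ 8 and j ≤ 1; hence at least 10 − 1 = 9 are ≤ 11.
Exactly 9 works: 9 values at 6 and 1 at 12 total 66; raise one of the low values by 2 (still ≤ 11) to hit 68.

9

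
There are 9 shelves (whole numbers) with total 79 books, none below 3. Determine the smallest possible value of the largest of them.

9

The average is 79/9 > 8, so not all 9 can be 8 or less; the largest is ≥ 9.
Achievable: 7 of them at 9 and 2 at 8 total 79.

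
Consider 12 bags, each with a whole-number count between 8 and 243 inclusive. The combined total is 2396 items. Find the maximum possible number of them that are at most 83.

Each value at 83 or below falls at least 243 − 83 = 160 short of the ceiling 243.
The ceiling total is 12 × 243 = 2916, and we need 2396, so at most ⌊(2916 − 2396)/160⌋ = 3 can be that low.
k = 3 is achieved by 3 values at 83 and 9 at 243, total 2436; lower one of the 243's by 40 (still > 83) to reach 2396.

3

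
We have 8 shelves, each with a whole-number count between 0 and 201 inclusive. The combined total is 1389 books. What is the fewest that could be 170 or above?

2

Suppose at most 8 − j of them reach 170; then j values are ≤ 169 and the rest ≤ 201.
The total is then ≤ 169·j + 201·(8 − j) = 1608 − 32j. For this to be ≥ 1389 we need j ≤ 6, so at least 8 − 6 = 2 must reach 170.
Exactly 2 works: 2 values at 201 and 6 at 169 total 1416; lower one of the high values by 27 (still ≥ 170) to hit 1389.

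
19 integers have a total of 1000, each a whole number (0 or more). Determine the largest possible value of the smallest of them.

The 19 values sum to 1000, so their minimum is at most ⌊1000/19⌋ = 52.
Equality holds with 7 values of 52 and 12 values of 53.

52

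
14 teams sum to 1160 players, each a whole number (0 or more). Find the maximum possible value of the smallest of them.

If every one of the 14 were at least 83, the total would be at least 14 × 83 = 1162 > 1160.
Achievable: 2 of them at 82 and 12 at 83 total 1160.

82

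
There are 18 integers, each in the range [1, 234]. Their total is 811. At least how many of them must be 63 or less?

Each value above 63 is at least 64, contributing at least 64 − 1 = 63 above the floor 1.
The sum exceeds the floor total 18 by 793, so at most ⌊793/63⌋ = 12 exceed 63, and at least 6 are ≤ 63.
Exactly 6 works: 6 values at 1 and 12 at 64 total 774; raise one of the low values by 37 (still ≤ 63) to hit 811.

6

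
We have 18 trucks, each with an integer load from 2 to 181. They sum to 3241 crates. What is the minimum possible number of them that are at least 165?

17

If only k of them are at least 165, the other 18 − k are at most 164, so the total is at most k·181 + (18 − k)·164.
This must reach 3241, so k·181 + (18 − k)·164 ≥ 3241, giving k ≥ 17.
Exactly 17 works: 17 values at 181 and 1 at 164 total 3241.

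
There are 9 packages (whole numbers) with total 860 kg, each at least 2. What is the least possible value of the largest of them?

96

If every one of the 9 were at most 95, the total would be at most 9 × 95 = 855 < 860.
Achievable: 5 of them at 96 and 4 at 95 total 860.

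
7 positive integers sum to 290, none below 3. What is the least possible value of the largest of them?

42

The average is 290/7 > 41, so not all 7 can be 41 or less; the largest is ≥ 42.
Taking 4 copies of 41 and 3 copies of 42 gives exactly 290, so 42 is attained.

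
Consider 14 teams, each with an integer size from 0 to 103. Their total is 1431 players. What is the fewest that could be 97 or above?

13

If only k of them are at least 97, the other 14 − k are at most 96, so the total is at most k·103 + (14 − k)·96.
This must reach 1431, so k·103 + (14 − k)·96 ≥ 1431, giving k ≥ 13.
Exactly 13 works: 13 values at 103 and 1 at 96 total 1435; lower one of the high values by 4 (still ≥ 97) to hit 1431.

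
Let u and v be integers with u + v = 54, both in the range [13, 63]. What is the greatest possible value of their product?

For a fixed sum, the product uv is largest when u and v are as close as possible.
Taking u = 27 and v = 27 (both in [13, 63]) gives uv = 729.

729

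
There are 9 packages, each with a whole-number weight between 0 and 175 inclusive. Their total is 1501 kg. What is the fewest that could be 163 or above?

If only k of them are at least 163, the other 9 − k are at most 162, so the total is at most k·175 + (9 − k)·162.
This must reach 1501, so k·175 + (9 − k)·162 ≥ 1501, giving k ≥ 4.
Exactly 4 works: 4 values at 175 and 5 at 162 total 1510; lower one of the high values by 9 (still ≥ 163) to hit 1501.

4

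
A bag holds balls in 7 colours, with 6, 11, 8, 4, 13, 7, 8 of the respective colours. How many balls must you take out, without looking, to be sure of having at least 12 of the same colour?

In the worst case you take as many as possible of each colour without reaching 12: 6 + 11 + 8 + 4 + 11 + 7 + 8 = 55.
The next one must give 12 of some colour, so 55 + 1 = 56.

56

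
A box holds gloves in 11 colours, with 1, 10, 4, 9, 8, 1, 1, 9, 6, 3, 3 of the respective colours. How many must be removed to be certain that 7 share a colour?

44

In the worst case you take as many as possible of each colour without reaching 7: 1 + 6 + 4 + 6 + 6 + 1 + 1 + 6 + 6 + 3 + 3 = 43.
The next one must give 7 of some colour, so 43 + 1 = 44.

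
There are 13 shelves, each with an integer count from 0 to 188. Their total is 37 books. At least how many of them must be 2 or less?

1

Let j be the number exceeding 2. Then the total is ≥ 3·j + 0·(13 − j) = 0 + 3j.
So 3j ≤ 37 and j ≤ 12; hence at least 13 − 12 = 1 are ≤ 2.
Exactly 1 works: 1 value at 0 and 12 at 3 total 36; raise one of the low values by 1 (still ≤ 2) to hit 37.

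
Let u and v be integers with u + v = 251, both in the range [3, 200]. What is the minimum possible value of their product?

For a fixed sum, uv is smallest when u and v are as far apart as possible.
The extreme feasible split is u = 51, v = 200, giving uv = 10200.

10200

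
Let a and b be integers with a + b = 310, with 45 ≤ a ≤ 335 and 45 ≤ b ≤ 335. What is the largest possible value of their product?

ab = a(310 − a) is maximized when a is as near 310/2 as the bounds allow.
Taking a = 155 and b = 155 (both in [45, 335]) gives ab = 24025.

24025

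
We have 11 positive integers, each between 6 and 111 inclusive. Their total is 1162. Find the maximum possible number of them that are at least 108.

10

Suppose k of them are at least 108. Those contribute at least 108 each and the other 11 − k at least 6 each.
So the total is at least 108k + 6(11 − k) = 66 + 102k. This must be ≤ 1162, giving k ≤ 10.
k = 10 is achieved by 10 values at 108 and 1 at 6, total 1086; add 76 to one value (staying below 108) to reach 1162.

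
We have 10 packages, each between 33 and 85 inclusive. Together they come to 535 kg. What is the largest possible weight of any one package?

To make one package as large as possible, make the other 9 as small as possible.
The other 9 contribute at least 9 × 33 = 297, leaving at most 535 − 297 = 238.
But each package is capped at 85, so the maximum is 85.
Achievable: one at 85 and the other 9 totalling 450, which fits since 9 × 33 ≤ 450 ≤ 9 × 85.

85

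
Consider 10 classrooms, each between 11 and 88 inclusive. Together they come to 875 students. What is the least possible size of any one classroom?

83

Minimizing one value means maximizing the remaining 9.
The other 9 contribute at most 9 × 88 = 792, leaving at least 875 − 792 = 83.
Since 83 ≥ 11, this is achievable: one at 83 and 9 at 88.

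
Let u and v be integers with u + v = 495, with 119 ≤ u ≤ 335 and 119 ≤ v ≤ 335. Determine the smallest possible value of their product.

uv = u(495 − u) is concave in u, so over [160, 335] it is minimized at an endpoint.
The extreme feasible split is u = 160, v = 335, giving uv = 53600.

53600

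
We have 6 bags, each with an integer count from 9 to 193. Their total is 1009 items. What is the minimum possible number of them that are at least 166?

1

Each value short of 166 is at most 165, costing at least 193 − 165 = 28 against the maximum total of 1158.
We can afford to lose at most 1158 − 1009 = 149, so at most ⌊149/28⌋ = 5 fall short, and at least 1 are ≥ 166.
Exactly 1 works: 1 value at 193 and 5 at 165 total 1018; lower one of the high values by 9 (still ≥ 166) to hit 1009.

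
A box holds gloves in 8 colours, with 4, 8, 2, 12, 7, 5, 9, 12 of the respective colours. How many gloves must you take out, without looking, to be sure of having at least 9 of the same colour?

51

In the worst case you take as many as possible of each colour without reaching 9: 4 + 8 + 2 + 8 + 7 + 5 + 8 + 8 = 50.
The next one must give 9 of some colour, so 50 + 1 = 51.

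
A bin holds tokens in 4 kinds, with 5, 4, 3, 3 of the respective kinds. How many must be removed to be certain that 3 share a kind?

In the worst case you take as many as possible of each kind without reaching 3: 2 + 2 + 2 + 2 = 8.
The next one must give 3 of some kind, so 8 + 1 = 9.

9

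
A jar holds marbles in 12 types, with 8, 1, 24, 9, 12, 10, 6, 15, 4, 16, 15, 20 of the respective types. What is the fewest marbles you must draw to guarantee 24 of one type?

140

In the worst case you take as many as possible of each type without reaching 24: 8 + 1 + 23 + 9 + 12 + 10 + 6 + 15 + 4 + 16 + 15 + 20 = 139.
The next one must give 24 of some type, so 139 + 1 = 140.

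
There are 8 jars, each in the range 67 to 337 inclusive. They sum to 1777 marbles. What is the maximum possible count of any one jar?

To make one jar as large as possible, make the other 7 as small as possible.
The other 7 contribute at least 7 × 67 = 469, leaving at most 1777 − 469 = 1308.
But each jar is capped at 337, so the maximum is 337.
Achievable: one at 337 and the other 7 totalling 1440, which fits since 7 × 67 ≤ 1440 ≤ 7 × 337.

337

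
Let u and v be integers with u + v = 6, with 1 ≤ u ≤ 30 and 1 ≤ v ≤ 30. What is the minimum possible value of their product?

5

Since u + v is fixed, pushing one of them to its bound minimizes the product.
At the endpoint u = 1, v = 6 − 1 = 5, so uv = 1 × 5 = 5.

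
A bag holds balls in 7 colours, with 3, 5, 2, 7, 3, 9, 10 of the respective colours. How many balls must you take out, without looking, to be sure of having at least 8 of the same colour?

35

In the worst case you take as many as possible of each colour without reaching 8: 3 + 5 + 2 + 7 + 3 + 7 + 7 = 34.
The next one must give 8 of some colour, so 34 + 1 = 35.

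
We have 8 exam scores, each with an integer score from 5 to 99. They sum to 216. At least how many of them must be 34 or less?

3

Each value above 34 is at least 35, contributing at least 35 − 5 = 30 above the floor 5.
The sum exceeds the floor total 40 by 176, so at most ⌊176/30⌋ = 5 exceed 34, and at least 3 are ≤ 34.
Exactly 3 works: 3 values at 5 and 5 at 35 total 190; raise one of the low values by 26 (still ≤ 34) to hit 216.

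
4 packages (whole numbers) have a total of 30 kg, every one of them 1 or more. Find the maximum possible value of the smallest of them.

The average is 30/4 < 8, so some value is ≤ 7.
Taking 2 copies of 7 and 2 copies of 8 gives exactly 30, so 7 is attained.

7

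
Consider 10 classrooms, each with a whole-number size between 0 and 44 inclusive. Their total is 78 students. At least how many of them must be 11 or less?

4

Let j be the number exceeding 11. Then the total is ≥ 12·j + 0·(10 − j) = 0 + 12j.
So 12j ≤ 78 and j ≤ 6; hence at least 10 − 6 = 4 are ≤ 11.
Exactly 4 works: 4 values at 0 and 6 at 12 total 72; raise one of the low values by 6 (still ≤ 11) to hit 78.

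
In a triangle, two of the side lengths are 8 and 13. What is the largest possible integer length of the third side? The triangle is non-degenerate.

20

The third side must be less than 8 + 13 = 21.
The largest integer below 21 is 20.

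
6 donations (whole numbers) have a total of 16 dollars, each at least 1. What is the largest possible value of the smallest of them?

2

The 6 values sum to 16, so their minimum is at most ⌊16/6⌋ = 2.
Achievable: 2 of them at 2 and 4 at 3 total 16.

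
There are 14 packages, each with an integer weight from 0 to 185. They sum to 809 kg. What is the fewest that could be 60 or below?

1

Let j be the number exceeding 60. Then the total is ≥ 61·j + 0·(14 − j) = 0 + 61j.
So 61j ≤ 809 and j ≤ 13; hence at least 14 − 13 = 1 are ≤ 60.
Exactly 1 works: 1 value at 0 and 13 at 61 total 793; raise one of the low values by 16 (still ≤ 60) to hit 809.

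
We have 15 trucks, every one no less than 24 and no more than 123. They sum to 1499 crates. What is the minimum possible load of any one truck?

Minimizing one value means maximizing the remaining 14.
The other 14 can take up 14 × 123 = 1722 ≥ 1499 − 24, so one truck can sit at its floor of 24.
Achievable: one at 24 and the other 14 totalling 1475, which fits since 14 × 24 ≤ 1475 ≤ 14 × 123.

24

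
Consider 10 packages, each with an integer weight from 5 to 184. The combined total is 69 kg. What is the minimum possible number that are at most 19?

9

If only k of them are at most 19, the other 10 − k are at least 20, so the total is at least (10 − k)·20 + k·5.
This is ≤ 69, so (10 − k)·20 + 5k ≤ 69, which gives k ≥ 9.
Exactly 9 works: 9 values at 5 and 1 at 20 total 65; raise one of the low values by 4 (still ≤ 19) to hit 69.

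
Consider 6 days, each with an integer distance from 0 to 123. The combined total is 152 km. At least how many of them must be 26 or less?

If only k of them are at most 26, the other 6 − k are at least 27, so the total is at least (6 − k)·27 + k·0.
This is ≤ 152, so (6 − k)·27 + 0k ≤ 152, which gives k ≥ 1.
Exactly 1 works: 1 value at 0 and 5 at 27 total 135; raise one of the low values by 17 (still ≤ 26) to hit 152.

1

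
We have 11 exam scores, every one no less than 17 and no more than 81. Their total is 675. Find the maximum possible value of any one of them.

81

To make one score as large as possible, make the other 10 as small as possible.
The other 10 contribute at least 10 × 17 = 170, leaving at most 675 − 170 = 505.
But each score is capped at 81, so the maximum is 81.
Achievable: one at 81 and the other 10 totalling 594, which fits since 10 × 17 ≤ 594 ≤ 10 × 81.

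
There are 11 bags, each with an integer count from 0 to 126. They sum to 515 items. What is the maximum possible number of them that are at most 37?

9

Suppose k of them are at most 37. Those contribute at most 37 each and the rest at most 126 each.
So the total is at most 37k + 126(11 − k) = 1386 − 89k. This must still be ≥ 515, so k ≤ 9.
k = 9 is achieved by 9 values at 37 and 2 at 126, total 585; lower one of the 126's by 70 (still > 37) to reach 515.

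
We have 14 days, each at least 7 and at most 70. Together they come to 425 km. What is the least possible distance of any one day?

Minimizing one value means maximizing the remaining 13.
The other 13 can take up 13 × 70 = 910 ≥ 425 − 7, so one day can sit at its floor of 7.
Achievable: one at 7 and the other 13 totalling 418, which fits since 13 × 7 ≤ 418 ≤ 13 × 70.

7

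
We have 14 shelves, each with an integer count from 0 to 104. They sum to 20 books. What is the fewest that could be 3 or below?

9

Let j be the number exceeding 3. Then the total is ≥ 4·j + 0·(14 − j) = 0 + 4j.
So 4j ≤ 20 and j ≤ 5; hence at least 14 − 5 = 9 are ≤ 3.
Exactly 9 works: 9 values at 0 and 5 at 4 total 20.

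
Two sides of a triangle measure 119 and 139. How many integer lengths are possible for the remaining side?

The triangle inequality gives |119 − 139| < c < 119 + 139, i.e. 20 < c < 258.
So c can be any integer from 21 to 257: 237 values.

237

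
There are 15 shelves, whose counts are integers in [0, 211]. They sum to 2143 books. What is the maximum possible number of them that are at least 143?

Suppose k of them are at least 143. Those contribute at least 143 each and the other 15 − k at least 0 each.
So the total is at least 143k + 0(15 − k) = 0 + 143k. This must be ≤ 2143, giving k ≤ 14.
k = 14 is achieved by 14 values at 143 and 1 at 0, total 2002; add 141 to one value (staying below 143) to reach 2143.

14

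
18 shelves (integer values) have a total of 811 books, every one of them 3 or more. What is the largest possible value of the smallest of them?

45

If every one of the 18 were at least 46, the total would be at least 18 × 46 = 828 > 811.
Taking 17 copies of 45 and 1 copy of 46 gives exactly 811, so 45 is attained.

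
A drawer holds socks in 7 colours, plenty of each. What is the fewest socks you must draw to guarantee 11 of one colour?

71

In the worst case you draw 10 of each of the 7 colours: 7 × 10 = 70.
One more forces 11 of some colour, so 70 + 1 = 71.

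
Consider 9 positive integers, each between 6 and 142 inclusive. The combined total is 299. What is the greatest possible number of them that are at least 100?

With k values at 100 or above and the rest at least 6, the sum is at least 54 + 94k.
Since the sum is 299, we need 94k ≤ 245, i.e. k ≤ 2.
k = 2 is achieved by 2 values at 100 and 7 at 6, total 242; add 57 to one value (staying below 100) to reach 299.

2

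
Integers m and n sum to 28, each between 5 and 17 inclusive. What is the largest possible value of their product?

mn = m(28 − m) is maximized when m is as near 28/2 as the bounds allow.
Taking m = 14 and n = 14 (both in [5, 17]) gives mn = 196.

196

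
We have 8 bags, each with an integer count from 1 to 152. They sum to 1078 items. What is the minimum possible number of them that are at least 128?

3

If only k of them are at least 128, the other 8 − k are at most 127, so the total is at most k·152 + (8 − k)·127.
This must reach 1078, so k·152 + (8 − k)·127 ≥ 1078, giving k ≥ 3.
Exactly 3 works: 3 values at 152 and 5 at 127 total 1091; lower one of the high values by 13 (still ≥ 128) to hit 1078.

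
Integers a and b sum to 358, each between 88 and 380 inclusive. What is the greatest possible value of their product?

32041

ab = a(358 − a) is maximized when a is as near 358/2 as the bounds allow.
Taking a = 179 and b = 179 (both in [88, 380]) gives ab = 32041.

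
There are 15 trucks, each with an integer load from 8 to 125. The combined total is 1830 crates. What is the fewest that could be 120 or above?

Each value short of 120 is at most 119, costing at least 125 − 119 = 6 against the maximum total of 1875.
We can afford to lose at most 1875 − 1830 = 45, so at most ⌊45/6⌋ = 7 fall short, and at least 8 are ≥ 120.
Exactly 8 works: 8 values at 125 and 7 at 119 total 1833; lower one of the high values by 3 (still ≥ 120) to hit 1830.

8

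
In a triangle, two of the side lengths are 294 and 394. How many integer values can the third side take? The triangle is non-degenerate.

587

The triangle inequality gives |294 − 394| < c < 294 + 394, i.e. 100 < c < 688.
So c can be any integer from 101 to 687: 587 values.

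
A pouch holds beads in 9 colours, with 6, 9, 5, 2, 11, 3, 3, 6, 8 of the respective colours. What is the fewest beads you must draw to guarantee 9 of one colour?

In the worst case you take as many as possible of each colour without reaching 9: 6 + 8 + 5 + 2 + 8 + 3 + 3 + 6 + 8 = 49.
The next one must give 9 of some colour, so 49 + 1 = 50.

50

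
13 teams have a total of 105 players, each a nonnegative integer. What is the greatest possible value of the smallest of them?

The average is 105/13 < 9, so some value is ≤ 8.
Achievable: 12 of them at 8 and 1 at 9 total 105.

8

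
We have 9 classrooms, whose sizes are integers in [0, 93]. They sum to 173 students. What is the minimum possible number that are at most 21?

2

Let j be the number exceeding 21. Then the total is ≥ 22·j + 0·(9 − j) = 0 + 22j.
So 22j ≤ 173 and j ≤ 7; hence at least 9 − 7 = 2 are ≤ 21.
Exactly 2 works: 2 values at 0 and 7 at 22 total 154; raise one of the low values by 19 (still ≤ 21) to hit 173.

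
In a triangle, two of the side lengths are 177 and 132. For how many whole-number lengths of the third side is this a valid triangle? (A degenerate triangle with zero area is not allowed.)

The triangle inequality gives |177 − 132| < c < 177 + 132, i.e. 45 < c < 309.
So c can be any integer from 46 to 308: 263 values.

263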